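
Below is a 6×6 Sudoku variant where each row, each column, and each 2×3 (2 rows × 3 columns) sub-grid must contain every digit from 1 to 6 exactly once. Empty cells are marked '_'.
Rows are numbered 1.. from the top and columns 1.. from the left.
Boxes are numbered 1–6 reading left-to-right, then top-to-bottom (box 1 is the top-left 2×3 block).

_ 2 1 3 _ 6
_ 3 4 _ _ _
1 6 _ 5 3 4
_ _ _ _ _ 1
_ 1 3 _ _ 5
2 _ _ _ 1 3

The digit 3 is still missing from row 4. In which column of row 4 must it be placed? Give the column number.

1

Consider where 3 can go in row 4.
row 4, column 2 is out (column 2 already has a 3).
row 4, column 3 is out (column 3 already has a 3).
row 4, column 4 is out (column 4 already has a 3).
row 4, column 5 is out (column 5 already has a 3).
So the only cell in row 4 that can hold 3 is row 4, column 1.
That is column 1.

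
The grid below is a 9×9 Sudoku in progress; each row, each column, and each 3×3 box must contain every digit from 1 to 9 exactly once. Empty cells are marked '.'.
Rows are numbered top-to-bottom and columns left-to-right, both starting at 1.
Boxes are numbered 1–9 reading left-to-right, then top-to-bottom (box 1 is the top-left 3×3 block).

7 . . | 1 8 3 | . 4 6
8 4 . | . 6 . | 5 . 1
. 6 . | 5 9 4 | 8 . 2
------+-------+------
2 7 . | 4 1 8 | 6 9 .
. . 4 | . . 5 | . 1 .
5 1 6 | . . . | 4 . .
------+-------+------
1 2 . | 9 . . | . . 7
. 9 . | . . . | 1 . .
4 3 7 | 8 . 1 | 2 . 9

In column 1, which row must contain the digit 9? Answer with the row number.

5

Consider where 9 can go in column 1.
R3C1 is out (row 3 already has a 9).
R8C1 is out (row 8 already has a 9).
So the only cell in column 1 that can hold 9 is R5C1.
That is row 5.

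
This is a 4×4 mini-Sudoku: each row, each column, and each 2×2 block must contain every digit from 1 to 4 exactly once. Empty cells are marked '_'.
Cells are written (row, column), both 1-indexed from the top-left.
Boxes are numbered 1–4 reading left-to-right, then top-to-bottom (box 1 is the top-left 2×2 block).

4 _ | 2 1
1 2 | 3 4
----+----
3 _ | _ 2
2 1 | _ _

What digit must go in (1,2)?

Row 1 already contains {1, 2, 4}.
Column 2 already contains {1, 2}.
Its 2×2 block (box 1) already contains {1, 2, 4}.
The only value from 1–4 not eliminated is 3, so (1,2) = 3.

3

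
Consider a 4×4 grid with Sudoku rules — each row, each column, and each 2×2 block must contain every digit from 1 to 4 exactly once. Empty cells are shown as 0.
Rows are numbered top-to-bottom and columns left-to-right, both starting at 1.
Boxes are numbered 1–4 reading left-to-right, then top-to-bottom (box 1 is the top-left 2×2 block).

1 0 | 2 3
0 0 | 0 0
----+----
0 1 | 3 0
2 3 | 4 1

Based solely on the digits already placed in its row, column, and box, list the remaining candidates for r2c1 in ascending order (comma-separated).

3,4

Row 2 already contains {}.
Column 1 already contains {1, 2}.
Its 2×2 block (box 1) already contains {1}.
Removing those from 1–4 leaves {3, 4} as the candidates for r2c1.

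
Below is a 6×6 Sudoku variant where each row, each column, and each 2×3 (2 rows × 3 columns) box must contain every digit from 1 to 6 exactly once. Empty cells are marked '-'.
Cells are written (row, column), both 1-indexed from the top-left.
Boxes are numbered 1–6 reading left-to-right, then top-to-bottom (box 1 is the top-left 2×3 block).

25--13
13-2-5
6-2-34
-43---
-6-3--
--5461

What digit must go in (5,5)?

5

Cell (5,5) itself could take any of {2, 5} by direct elimination.
Consider where 5 can go in row 5.
(5,1) is out (box 5 already has a 5).
(5,3) is out (column 3 already has a 5).
(5,6) is out (column 6 already has a 5).
So the only cell in row 5 that can hold 5 is (5,5).
Therefore (5,5) = 5.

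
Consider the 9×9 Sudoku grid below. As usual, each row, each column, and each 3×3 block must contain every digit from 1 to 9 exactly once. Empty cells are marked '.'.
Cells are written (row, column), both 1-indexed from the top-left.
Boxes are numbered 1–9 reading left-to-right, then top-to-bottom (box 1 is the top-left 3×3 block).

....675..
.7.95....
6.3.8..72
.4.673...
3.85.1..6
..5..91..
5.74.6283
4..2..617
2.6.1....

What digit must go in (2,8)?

6

Cell (2,8) itself could take any of {3, 4, 6} by direct elimination.
Consider where 6 can go in row 2.
(2,1) is out (column 1 already has a 6).
(2,3) is out (column 3 already has a 6).
(2,6) is out (column 6 already has a 6).
(2,7) is out (column 7 already has a 6).
(2,9) is out (column 9 already has a 6).
So the only cell in row 2 that can hold 6 is (2,8).
Therefore (2,8) = 6.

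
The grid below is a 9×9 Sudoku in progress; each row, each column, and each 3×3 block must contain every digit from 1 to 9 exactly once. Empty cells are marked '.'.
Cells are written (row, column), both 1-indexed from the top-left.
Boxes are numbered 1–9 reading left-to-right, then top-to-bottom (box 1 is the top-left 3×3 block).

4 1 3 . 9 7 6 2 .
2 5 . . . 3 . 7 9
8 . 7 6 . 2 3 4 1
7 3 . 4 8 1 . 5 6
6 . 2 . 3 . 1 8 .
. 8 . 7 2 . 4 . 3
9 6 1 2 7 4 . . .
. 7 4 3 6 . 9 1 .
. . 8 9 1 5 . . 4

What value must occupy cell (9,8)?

6

Cell (9,8) itself could take any of {3, 6} by direct elimination.
Consider where 6 can go in box 9.
(7,7) is out (row 7 already has a 6).
(7,8) is out (row 7 already has a 6).
(7,9) is out (row 7 already has a 6).
(8,9) is out (row 8 already has a 6).
(9,7) is out (column 7 already has a 6).
So the only cell in box 9 that can hold 6 is (9,8).
Therefore (9,8) = 6.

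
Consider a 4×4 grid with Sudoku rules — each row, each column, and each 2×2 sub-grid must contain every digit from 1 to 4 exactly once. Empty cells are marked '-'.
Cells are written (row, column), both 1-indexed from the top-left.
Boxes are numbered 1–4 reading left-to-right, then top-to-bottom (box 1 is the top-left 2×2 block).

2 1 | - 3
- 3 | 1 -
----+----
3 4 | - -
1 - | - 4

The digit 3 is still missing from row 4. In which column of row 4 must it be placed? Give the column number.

Consider where 3 can go in row 4.
(4,2) is out (column 2 already has a 3).
So the only cell in row 4 that can hold 3 is (4,3).
That is column 3.

3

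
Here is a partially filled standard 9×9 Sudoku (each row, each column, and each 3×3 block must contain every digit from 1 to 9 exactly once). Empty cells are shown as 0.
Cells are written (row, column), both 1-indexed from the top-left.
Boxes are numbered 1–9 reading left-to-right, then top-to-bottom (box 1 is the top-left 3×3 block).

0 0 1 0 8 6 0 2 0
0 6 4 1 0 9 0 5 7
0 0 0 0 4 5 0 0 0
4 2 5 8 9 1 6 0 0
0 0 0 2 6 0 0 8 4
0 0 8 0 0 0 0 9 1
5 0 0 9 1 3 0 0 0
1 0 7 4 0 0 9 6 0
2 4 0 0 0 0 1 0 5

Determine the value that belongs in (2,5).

Cell (2,5) itself could take any of {2, 3} by direct elimination.
Consider where 2 can go in box 2.
(1,4) is out (row 1 already has a 2).
(3,4) is out (column 4 already has a 2).
So the only cell in box 2 that can hold 2 is (2,5).
Therefore (2,5) = 2.

2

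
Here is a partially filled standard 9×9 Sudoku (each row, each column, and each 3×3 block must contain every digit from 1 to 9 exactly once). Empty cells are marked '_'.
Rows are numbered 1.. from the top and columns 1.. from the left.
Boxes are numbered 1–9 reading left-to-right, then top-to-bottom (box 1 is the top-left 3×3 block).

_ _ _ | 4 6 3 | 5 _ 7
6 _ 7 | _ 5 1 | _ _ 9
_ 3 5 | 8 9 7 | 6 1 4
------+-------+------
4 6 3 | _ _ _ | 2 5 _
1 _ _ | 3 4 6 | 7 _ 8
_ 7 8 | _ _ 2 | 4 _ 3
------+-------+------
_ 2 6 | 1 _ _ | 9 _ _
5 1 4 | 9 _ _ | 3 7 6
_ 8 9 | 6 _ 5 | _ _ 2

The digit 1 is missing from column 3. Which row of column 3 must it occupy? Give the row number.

Consider where 1 can go in column 3.
row 5, column 3 is out (row 5 already has a 1).
So the only cell in column 3 that can hold 1 is row 1, column 3.
That is row 1.

1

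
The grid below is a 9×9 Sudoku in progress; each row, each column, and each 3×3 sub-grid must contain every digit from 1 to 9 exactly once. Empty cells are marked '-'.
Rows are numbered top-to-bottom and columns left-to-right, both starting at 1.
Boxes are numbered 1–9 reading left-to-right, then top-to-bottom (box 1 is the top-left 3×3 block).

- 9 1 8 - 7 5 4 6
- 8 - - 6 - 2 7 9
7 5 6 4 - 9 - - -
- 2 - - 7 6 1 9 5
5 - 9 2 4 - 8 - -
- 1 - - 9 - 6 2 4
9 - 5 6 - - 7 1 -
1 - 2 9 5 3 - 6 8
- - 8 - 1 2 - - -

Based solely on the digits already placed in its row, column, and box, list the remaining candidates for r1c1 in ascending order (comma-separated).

Row 1 already contains {1, 4, 5, 6, 7, 8, 9}.
Column 1 already contains {1, 5, 7, 9}.
Its 3×3 block (box 1) already contains {1, 5, 6, 7, 8, 9}.
Removing those from 1–9 leaves {2, 3} as the candidates for r1c1.

2,3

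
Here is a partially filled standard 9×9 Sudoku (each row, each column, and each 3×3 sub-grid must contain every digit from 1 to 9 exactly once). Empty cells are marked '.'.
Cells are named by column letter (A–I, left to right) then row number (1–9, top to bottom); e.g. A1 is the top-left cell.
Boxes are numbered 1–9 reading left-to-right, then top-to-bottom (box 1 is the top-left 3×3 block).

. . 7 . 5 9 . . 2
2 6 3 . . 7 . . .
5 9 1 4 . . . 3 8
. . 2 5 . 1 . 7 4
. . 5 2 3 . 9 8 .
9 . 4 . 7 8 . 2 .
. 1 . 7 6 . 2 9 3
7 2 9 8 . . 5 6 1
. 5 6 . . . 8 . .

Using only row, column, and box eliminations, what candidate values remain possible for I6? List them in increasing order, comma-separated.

5,6

Row 6 already contains {2, 4, 7, 8, 9}.
Column I already contains {1, 2, 3, 4, 8}.
Its 3×3 block (box 6) already contains {2, 4, 7, 8, 9}.
Removing those from 1–9 leaves {5, 6} as the candidates for I6.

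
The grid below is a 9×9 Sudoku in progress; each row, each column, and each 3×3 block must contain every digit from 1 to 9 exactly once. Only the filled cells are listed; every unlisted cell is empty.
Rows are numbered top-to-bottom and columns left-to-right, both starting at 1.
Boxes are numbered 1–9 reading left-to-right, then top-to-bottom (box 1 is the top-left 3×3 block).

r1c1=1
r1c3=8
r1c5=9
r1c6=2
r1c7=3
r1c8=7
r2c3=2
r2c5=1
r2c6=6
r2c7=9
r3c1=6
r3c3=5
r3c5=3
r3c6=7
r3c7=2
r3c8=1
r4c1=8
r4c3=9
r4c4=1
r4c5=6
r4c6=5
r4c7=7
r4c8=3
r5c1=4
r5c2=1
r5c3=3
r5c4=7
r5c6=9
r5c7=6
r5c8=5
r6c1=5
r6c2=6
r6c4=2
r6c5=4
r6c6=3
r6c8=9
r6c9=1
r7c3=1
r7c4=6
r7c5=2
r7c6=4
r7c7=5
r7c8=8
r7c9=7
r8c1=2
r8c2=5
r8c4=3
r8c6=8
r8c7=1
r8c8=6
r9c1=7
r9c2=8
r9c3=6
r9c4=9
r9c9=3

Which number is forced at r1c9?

Cell r1c9 itself could take any of {4, 5, 6} by direct elimination.
Consider where 6 can go in row 1.
r1c2 is out (column 2 already has a 6).
r1c4 is out (column 4 already has a 6).
So the only cell in row 1 that can hold 6 is r1c9.
Therefore r1c9 = 6.

6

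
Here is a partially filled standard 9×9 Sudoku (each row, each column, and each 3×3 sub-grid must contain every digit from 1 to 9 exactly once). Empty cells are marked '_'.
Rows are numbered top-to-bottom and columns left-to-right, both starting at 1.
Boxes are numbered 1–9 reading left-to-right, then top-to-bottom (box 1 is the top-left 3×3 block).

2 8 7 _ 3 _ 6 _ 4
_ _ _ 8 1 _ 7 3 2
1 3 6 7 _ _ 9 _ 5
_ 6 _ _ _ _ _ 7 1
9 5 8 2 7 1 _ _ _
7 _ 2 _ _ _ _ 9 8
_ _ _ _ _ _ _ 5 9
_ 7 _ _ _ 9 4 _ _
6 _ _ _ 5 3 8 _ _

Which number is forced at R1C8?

Row 1 already contains {2, 3, 4, 6, 7, 8}.
Column 8 already contains {3, 5, 7, 9}.
Its 3×3 block (box 3) already contains {2, 3, 4, 5, 6, 7, 9}.
The only value from 1–9 not eliminated is 1, so R1C8 = 1.

1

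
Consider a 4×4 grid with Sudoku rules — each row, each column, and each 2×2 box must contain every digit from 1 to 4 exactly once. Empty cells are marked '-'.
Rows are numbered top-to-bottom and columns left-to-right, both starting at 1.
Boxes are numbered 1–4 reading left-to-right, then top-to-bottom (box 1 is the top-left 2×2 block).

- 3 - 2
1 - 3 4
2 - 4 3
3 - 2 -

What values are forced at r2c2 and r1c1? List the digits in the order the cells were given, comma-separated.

2,4

For r2c2:
  Row 2 already contains {1, 3, 4}.
  Column 2 already contains {3}.
  Its 2×2 block (box 1) already contains {1, 3}.
  The only value from 1–4 not eliminated is 2, so r2c2 = 2.
For r1c1:
  Row 1 already contains {2, 3}.
  Column 1 already contains {1, 2, 3}.
  Its 2×2 block (box 1) already contains {1, 3}.
  The only value from 1–4 not eliminated is 4, so r1c1 = 4.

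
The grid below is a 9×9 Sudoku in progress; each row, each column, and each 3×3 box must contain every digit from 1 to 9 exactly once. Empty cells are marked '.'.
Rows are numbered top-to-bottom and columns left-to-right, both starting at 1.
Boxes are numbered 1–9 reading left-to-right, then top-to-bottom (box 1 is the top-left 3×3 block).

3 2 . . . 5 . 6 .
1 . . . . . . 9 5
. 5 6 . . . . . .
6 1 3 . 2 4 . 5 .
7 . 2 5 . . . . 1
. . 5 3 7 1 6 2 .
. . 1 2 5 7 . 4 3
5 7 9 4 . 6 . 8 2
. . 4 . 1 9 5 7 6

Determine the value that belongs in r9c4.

8

Row 9 already contains {1, 4, 5, 6, 7, 9}.
Column 4 already contains {2, 3, 4, 5}.
Its 3×3 block (box 8) already contains {1, 2, 4, 5, 6, 7, 9}.
The only value from 1–9 not eliminated is 8, so r9c4 = 8.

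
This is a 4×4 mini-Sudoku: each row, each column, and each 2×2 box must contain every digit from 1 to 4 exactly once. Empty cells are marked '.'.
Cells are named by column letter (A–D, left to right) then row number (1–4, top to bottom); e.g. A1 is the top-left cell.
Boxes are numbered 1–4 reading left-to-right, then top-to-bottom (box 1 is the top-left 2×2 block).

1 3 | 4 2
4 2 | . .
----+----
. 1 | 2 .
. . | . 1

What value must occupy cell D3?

4

Cell D3 itself could take any of {3, 4} by direct elimination.
Consider where 4 can go in row 3.
A3 is out (column A already has a 4).
So the only cell in row 3 that can hold 4 is D3.
Therefore D3 = 4.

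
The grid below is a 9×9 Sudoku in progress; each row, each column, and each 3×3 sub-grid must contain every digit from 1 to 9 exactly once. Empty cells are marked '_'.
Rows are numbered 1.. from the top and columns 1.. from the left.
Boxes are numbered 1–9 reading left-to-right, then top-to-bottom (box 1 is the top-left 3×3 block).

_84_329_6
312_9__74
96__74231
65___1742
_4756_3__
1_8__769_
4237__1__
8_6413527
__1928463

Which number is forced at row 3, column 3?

Row 3 already contains {1, 2, 3, 4, 6, 7, 9}.
Column 3 already contains {1, 2, 3, 4, 6, 7, 8}.
Its 3×3 block (box 1) already contains {1, 2, 3, 4, 6, 8, 9}.
The only value from 1–9 not eliminated is 5, so row 3, column 3 = 5.

5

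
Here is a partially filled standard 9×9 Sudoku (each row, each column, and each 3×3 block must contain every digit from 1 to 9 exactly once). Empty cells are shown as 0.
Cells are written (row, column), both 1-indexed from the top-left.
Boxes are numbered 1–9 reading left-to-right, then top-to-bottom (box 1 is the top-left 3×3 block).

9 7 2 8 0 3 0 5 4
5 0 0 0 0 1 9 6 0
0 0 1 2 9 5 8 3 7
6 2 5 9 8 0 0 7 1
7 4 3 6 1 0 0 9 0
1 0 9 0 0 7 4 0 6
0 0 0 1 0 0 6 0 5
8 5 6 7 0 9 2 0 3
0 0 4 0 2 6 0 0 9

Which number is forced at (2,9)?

2

Row 2 already contains {1, 5, 6, 9}.
Column 9 already contains {1, 3, 4, 5, 6, 7, 9}.
Its 3×3 block (box 3) already contains {3, 4, 5, 6, 7, 8, 9}.
The only value from 1–9 not eliminated is 2, so (2,9) = 2.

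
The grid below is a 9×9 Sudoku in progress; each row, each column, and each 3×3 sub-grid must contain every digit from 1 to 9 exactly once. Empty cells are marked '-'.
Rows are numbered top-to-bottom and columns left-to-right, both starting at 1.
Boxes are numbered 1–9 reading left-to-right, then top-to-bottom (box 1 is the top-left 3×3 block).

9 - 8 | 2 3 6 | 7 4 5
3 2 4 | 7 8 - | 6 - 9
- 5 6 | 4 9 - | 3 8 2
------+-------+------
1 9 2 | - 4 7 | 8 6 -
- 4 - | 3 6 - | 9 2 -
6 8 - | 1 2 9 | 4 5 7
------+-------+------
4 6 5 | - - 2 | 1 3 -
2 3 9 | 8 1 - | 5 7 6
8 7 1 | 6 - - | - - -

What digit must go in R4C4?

5

Row 4 already contains {1, 2, 4, 6, 7, 8, 9}.
Column 4 already contains {1, 2, 3, 4, 6, 7, 8}.
Its 3×3 block (box 5) already contains {1, 2, 3, 4, 6, 7, 9}.
The only value from 1–9 not eliminated is 5, so R4C4 = 5.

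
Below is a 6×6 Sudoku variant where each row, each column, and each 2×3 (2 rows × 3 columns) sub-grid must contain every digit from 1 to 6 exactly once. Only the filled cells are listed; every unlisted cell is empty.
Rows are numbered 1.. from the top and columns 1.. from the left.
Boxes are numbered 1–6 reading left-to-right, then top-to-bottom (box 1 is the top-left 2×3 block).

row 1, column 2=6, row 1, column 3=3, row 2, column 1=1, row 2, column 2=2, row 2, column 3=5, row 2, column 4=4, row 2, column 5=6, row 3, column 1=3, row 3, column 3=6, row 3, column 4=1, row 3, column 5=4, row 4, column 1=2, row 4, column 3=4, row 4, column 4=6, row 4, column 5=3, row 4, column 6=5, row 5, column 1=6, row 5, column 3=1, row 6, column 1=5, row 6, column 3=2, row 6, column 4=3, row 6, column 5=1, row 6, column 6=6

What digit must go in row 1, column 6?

Cell row 1, column 6 itself could take any of {1, 2} by direct elimination.
Consider where 1 can go in column 6.
row 2, column 6 is out (row 2 already has a 1).
row 3, column 6 is out (row 3 already has a 1).
row 5, column 6 is out (row 5 already has a 1).
So the only cell in column 6 that can hold 1 is row 1, column 6.
Therefore row 1, column 6 = 1.

1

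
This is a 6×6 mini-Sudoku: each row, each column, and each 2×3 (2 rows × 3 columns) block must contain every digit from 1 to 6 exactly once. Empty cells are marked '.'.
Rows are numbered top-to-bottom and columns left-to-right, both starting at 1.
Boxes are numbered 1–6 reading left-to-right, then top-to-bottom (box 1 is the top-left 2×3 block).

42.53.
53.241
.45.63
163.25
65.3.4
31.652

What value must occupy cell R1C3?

Cell R1C3 itself could take any of {1, 6} by direct elimination.
Consider where 1 can go in row 1.
R1C6 is out (column 6 already has a 1).
So the only cell in row 1 that can hold 1 is R1C3.
Therefore R1C3 = 1.

1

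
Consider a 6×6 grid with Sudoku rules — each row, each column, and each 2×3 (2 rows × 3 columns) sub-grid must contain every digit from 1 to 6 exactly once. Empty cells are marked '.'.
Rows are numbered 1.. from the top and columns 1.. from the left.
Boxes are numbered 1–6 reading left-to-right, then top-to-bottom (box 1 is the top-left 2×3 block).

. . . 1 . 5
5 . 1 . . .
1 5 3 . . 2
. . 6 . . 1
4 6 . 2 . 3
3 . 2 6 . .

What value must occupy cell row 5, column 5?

1

Cell row 5, column 5 itself could take any of {1, 5} by direct elimination.
Consider where 1 can go in row 5.
row 5, column 3 is out (column 3 already has a 1).
So the only cell in row 5 that can hold 1 is row 5, column 5.
Therefore row 5, column 5 = 1.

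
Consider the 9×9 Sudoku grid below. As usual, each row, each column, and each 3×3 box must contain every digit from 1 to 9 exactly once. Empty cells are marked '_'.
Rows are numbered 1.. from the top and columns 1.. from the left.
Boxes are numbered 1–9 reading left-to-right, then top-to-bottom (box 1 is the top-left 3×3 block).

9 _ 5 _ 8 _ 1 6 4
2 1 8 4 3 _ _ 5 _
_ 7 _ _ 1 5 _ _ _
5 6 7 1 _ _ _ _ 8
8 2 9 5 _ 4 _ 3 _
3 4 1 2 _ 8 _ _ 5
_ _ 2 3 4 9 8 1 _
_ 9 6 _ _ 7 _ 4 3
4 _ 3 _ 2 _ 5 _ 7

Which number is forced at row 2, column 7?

Cell row 2, column 7 itself could take any of {7, 9} by direct elimination.
Consider where 7 can go in box 3.
row 2, column 9 is out (column 9 already has a 7).
row 3, column 7 is out (row 3 already has a 7).
row 3, column 8 is out (row 3 already has a 7).
row 3, column 9 is out (row 3 already has a 7).
So the only cell in box 3 that can hold 7 is row 2, column 7.
Therefore row 2, column 7 = 7.

7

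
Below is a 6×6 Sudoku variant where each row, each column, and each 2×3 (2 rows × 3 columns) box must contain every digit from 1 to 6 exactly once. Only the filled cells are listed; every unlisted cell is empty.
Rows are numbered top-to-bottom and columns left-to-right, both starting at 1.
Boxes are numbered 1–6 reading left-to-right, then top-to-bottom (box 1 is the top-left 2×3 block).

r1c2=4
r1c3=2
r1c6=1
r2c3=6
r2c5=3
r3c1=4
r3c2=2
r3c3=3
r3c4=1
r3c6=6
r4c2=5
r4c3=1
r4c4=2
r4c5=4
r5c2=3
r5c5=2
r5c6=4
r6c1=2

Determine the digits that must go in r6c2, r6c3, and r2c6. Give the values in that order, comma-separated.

6,4,2

For r6c2:
  Consider where 6 can go in column 2.
  r2c2 is out (row 2 already has a 6).
  So the only cell in column 2 that can hold 6 is r6c2.
  So r6c2 = 6.
For r6c3:
  Consider where 4 can go in box 5.
  r5c1 is out (row 5 already has a 4).
  r5c3 is out (row 5 already has a 4).
  r6c2 is out (column 2 already has a 4).
  So the only cell in box 5 that can hold 4 is r6c3.
  So r6c3 = 4.
For r2c6:
  Consider where 2 can go in row 2.
  r2c1 is out (column 1 already has a 2).
  r2c2 is out (column 2 already has a 2).
  r2c4 is out (column 4 already has a 2).
  So the only cell in row 2 that can hold 2 is r2c6.
  So r2c6 = 2.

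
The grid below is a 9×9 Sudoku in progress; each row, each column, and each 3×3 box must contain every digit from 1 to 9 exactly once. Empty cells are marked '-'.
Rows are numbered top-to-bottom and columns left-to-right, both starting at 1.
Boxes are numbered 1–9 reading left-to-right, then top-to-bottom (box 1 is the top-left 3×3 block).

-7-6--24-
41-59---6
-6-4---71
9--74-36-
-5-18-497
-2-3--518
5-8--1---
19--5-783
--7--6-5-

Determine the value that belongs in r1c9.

5

Cell r1c9 itself could take any of {5, 9} by direct elimination.
Consider where 5 can go in box 3.
r2c7 is out (row 2 already has a 5).
r2c8 is out (row 2 already has a 5).
r3c7 is out (column 7 already has a 5).
So the only cell in box 3 that can hold 5 is r1c9.
Therefore r1c9 = 5.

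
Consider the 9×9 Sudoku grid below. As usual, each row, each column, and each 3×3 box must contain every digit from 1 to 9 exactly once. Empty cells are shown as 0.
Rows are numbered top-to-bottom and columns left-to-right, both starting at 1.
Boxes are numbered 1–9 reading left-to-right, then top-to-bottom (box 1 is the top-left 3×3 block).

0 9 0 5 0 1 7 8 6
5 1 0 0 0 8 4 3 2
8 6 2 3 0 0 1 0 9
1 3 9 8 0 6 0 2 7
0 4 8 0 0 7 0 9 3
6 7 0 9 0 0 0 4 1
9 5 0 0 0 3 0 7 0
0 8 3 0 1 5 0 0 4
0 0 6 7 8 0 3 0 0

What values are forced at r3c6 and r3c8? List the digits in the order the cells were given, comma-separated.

For r3c6:
  Row 3 already contains {1, 2, 3, 6, 8, 9}.
  Column 6 already contains {1, 3, 5, 6, 7, 8}.
  Its 3×3 block (box 2) already contains {1, 3, 5, 8}.
  The only value from 1–9 not eliminated is 4, so r3c6 = 4.
For r3c8:
  Row 3 already contains {1, 2, 3, 6, 8, 9}.
  Column 8 already contains {2, 3, 4, 7, 8, 9}.
  Its 3×3 block (box 3) already contains {1, 2, 3, 4, 6, 7, 8, 9}.
  The only value from 1–9 not eliminated is 5, so r3c8 = 5.

4,5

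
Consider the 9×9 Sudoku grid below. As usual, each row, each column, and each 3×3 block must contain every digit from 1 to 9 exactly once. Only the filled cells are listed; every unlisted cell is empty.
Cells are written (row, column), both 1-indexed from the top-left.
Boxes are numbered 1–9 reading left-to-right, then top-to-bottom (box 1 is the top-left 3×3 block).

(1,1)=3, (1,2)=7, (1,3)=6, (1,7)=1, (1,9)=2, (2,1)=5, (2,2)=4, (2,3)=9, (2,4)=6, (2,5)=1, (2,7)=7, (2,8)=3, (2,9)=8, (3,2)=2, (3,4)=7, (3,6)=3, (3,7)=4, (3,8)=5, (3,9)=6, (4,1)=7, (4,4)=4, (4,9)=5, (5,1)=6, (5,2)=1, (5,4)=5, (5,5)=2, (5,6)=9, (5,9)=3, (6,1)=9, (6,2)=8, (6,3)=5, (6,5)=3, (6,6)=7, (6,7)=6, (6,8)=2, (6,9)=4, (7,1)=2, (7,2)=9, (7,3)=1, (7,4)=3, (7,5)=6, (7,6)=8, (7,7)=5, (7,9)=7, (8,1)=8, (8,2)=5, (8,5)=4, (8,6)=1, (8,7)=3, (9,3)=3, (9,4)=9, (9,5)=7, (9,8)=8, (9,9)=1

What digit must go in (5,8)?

Row 5 already contains {1, 2, 3, 5, 6, 9}.
Column 8 already contains {2, 3, 5, 8}.
Its 3×3 block (box 6) already contains {2, 3, 4, 5, 6}.
The only value from 1–9 not eliminated is 7, so (5,8) = 7.

7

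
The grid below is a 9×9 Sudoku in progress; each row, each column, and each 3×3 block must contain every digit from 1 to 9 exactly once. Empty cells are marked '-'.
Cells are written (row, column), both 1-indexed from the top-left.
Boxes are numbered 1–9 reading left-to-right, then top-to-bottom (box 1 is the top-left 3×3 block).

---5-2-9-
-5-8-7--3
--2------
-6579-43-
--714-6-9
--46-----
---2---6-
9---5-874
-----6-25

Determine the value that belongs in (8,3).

Cell (8,3) itself could take any of {1, 3, 6} by direct elimination.
Consider where 6 can go in row 8.
(8,2) is out (column 2 already has a 6).
(8,4) is out (column 4 already has a 6).
(8,6) is out (column 6 already has a 6).
So the only cell in row 8 that can hold 6 is (8,3).
Therefore (8,3) = 6.

6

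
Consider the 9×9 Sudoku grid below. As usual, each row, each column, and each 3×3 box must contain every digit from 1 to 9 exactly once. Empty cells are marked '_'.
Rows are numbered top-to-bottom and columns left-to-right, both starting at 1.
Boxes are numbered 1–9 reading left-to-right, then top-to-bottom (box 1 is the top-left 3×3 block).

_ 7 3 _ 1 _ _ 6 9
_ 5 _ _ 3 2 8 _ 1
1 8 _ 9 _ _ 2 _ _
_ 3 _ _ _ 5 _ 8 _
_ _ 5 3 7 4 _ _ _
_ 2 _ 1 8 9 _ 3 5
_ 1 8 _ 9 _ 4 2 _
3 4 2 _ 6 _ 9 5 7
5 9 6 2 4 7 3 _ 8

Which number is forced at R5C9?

Cell R5C9 itself could take any of {2, 6} by direct elimination.
Consider where 2 can go in row 5.
R5C1 is out (box 4 already has a 2).
R5C2 is out (column 2 already has a 2).
R5C7 is out (column 7 already has a 2).
R5C8 is out (column 8 already has a 2).
So the only cell in row 5 that can hold 2 is R5C9.
Therefore R5C9 = 2.

2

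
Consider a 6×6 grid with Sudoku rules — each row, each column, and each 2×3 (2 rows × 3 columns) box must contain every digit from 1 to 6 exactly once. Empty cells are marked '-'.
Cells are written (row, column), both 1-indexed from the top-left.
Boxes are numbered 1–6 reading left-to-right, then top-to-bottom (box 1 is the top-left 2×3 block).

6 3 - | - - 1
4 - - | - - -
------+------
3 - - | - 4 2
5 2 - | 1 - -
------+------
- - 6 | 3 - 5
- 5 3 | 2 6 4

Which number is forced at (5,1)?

2

Cell (5,1) itself could take any of {1, 2} by direct elimination.
Consider where 2 can go in column 1.
(6,1) is out (row 6 already has a 2).
So the only cell in column 1 that can hold 2 is (5,1).
Therefore (5,1) = 2.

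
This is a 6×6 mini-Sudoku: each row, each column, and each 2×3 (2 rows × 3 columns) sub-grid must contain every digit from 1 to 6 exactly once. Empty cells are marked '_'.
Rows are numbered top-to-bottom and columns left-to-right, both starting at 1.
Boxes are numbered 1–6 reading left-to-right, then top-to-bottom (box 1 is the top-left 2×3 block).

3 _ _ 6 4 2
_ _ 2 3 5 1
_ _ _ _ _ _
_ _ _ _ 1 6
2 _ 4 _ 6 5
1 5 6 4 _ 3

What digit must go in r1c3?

Cell r1c3 itself could take any of {1, 5} by direct elimination.
Consider where 5 can go in row 1.
r1c2 is out (column 2 already has a 5).
So the only cell in row 1 that can hold 5 is r1c3.
Therefore r1c3 = 5.

5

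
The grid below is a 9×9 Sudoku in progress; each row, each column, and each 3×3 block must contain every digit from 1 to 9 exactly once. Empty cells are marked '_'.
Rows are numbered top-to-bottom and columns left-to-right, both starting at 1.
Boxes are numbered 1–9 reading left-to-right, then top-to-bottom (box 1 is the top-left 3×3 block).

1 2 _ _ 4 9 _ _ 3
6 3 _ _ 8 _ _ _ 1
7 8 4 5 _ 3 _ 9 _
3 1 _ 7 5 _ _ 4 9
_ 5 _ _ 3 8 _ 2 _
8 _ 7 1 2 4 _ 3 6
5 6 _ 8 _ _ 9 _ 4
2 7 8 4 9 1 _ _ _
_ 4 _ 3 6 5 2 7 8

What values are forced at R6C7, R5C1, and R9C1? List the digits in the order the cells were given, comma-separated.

5,4,9

For R6C7:
  Row 6 already contains {1, 2, 3, 4, 6, 7, 8}.
  Column 7 already contains {2, 9}.
  Its 3×3 block (box 6) already contains {2, 3, 4, 6, 9}.
  The only value from 1–9 not eliminated is 5, so R6C7 = 5.
For R5C1:
  Consider where 4 can go in column 1.
  R9C1 is out (row 9 already has a 4).
  So the only cell in column 1 that can hold 4 is R5C1.
  So R5C1 = 4.
For R9C1:
  Row 9 already contains {2, 3, 4, 5, 6, 7, 8}.
  Column 1 already contains {1, 2, 3, 5, 6, 7, 8}.
  Its 3×3 block (box 7) already contains {2, 4, 5, 6, 7, 8}.
  The only value from 1–9 not eliminated is 9, so R9C1 = 9.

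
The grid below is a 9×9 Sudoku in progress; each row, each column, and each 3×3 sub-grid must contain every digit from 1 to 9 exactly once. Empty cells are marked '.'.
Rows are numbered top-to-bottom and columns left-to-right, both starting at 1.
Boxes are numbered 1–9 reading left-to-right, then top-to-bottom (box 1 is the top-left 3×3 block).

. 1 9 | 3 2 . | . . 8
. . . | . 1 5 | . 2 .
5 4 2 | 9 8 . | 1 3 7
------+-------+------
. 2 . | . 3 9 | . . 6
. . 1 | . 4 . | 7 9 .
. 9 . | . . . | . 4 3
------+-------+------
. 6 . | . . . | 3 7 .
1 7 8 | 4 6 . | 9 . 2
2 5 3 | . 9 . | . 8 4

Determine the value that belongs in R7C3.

4

Row 7 already contains {3, 6, 7}.
Column 3 already contains {1, 2, 3, 8, 9}.
Its 3×3 block (box 7) already contains {1, 2, 3, 5, 6, 7, 8}.
The only value from 1–9 not eliminated is 4, so R7C3 = 4.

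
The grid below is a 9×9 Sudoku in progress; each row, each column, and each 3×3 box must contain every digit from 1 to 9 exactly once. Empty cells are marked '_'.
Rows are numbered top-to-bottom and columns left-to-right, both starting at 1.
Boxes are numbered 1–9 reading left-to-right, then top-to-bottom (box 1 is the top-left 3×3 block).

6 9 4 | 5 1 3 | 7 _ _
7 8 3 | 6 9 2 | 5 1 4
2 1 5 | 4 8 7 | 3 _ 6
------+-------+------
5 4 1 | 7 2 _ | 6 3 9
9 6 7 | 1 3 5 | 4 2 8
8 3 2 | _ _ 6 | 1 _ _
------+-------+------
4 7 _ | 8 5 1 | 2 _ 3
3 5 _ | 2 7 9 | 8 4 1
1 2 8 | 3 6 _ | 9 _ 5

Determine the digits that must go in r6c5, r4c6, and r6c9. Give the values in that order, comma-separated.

For r6c5:
  Row 6 already contains {1, 2, 3, 6, 8}.
  Column 5 already contains {1, 2, 3, 5, 6, 7, 8, 9}.
  Its 3×3 block (box 5) already contains {1, 2, 3, 5, 6, 7}.
  The only value from 1–9 not eliminated is 4, so r6c5 = 4.
For r4c6:
  Row 4 already contains {1, 2, 3, 4, 5, 6, 7, 9}.
  Column 6 already contains {1, 2, 3, 5, 6, 7, 9}.
  Its 3×3 block (box 5) already contains {1, 2, 3, 5, 6, 7}.
  The only value from 1–9 not eliminated is 8, so r4c6 = 8.
For r6c9:
  Row 6 already contains {1, 2, 3, 6, 8}.
  Column 9 already contains {1, 3, 4, 5, 6, 8, 9}.
  Its 3×3 block (box 6) already contains {1, 2, 3, 4, 6, 8, 9}.
  The only value from 1–9 not eliminated is 7, so r6c9 = 7.

4,8,7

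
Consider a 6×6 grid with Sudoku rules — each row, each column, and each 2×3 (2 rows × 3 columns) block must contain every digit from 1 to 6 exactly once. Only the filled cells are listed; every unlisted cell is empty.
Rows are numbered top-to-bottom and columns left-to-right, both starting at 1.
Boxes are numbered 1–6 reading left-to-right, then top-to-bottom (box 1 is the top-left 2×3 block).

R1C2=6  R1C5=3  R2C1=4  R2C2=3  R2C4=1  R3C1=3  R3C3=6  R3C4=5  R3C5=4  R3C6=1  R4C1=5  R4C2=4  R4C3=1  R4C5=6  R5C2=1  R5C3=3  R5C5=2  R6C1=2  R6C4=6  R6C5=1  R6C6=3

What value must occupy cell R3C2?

2

Row 3 already contains {1, 3, 4, 5, 6}.
Column 2 already contains {1, 3, 4, 6}.
Its 2×3 block (box 3) already contains {1, 3, 4, 5, 6}.
The only value from 1–6 not eliminated is 2, so R3C2 = 2.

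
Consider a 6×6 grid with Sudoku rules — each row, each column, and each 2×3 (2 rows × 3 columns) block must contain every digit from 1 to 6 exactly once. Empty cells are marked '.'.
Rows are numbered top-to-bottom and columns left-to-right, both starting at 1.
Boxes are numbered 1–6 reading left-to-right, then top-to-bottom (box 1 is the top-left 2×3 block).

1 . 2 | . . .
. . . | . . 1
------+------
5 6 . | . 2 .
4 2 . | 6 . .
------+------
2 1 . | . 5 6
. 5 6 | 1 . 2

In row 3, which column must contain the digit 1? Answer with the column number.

Consider where 1 can go in row 3.
R3C4 is out (column 4 already has a 1).
R3C6 is out (column 6 already has a 1).
So the only cell in row 3 that can hold 1 is R3C3.
That is column 3.

3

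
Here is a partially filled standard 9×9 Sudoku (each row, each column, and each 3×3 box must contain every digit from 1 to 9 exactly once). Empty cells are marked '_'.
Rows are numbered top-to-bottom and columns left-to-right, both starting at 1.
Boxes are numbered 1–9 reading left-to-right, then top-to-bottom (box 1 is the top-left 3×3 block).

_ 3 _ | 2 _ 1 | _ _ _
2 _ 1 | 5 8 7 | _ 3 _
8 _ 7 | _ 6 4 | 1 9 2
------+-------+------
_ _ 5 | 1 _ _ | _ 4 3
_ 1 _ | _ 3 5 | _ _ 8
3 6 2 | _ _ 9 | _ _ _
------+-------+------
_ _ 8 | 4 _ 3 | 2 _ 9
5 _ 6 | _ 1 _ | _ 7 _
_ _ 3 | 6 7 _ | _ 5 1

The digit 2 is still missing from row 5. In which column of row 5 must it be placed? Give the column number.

Consider where 2 can go in row 5.
R5C1 is out (column 1 already has a 2).
R5C3 is out (column 3 already has a 2).
R5C4 is out (column 4 already has a 2).
R5C7 is out (column 7 already has a 2).
So the only cell in row 5 that can hold 2 is R5C8.
That is column 8.

8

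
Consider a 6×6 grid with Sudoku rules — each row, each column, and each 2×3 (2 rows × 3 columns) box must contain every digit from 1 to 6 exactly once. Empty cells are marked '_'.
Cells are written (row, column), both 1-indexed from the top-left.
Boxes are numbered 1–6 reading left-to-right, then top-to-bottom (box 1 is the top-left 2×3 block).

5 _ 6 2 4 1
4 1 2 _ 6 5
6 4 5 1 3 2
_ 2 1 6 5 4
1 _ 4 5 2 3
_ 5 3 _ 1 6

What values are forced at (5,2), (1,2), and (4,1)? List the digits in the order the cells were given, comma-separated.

For (5,2):
  Row 5 already contains {1, 2, 3, 4, 5}.
  Column 2 already contains {1, 2, 4, 5}.
  Its 2×3 block (box 5) already contains {1, 3, 4, 5}.
  The only value from 1–6 not eliminated is 6, so (5,2) = 6.
For (1,2):
  Row 1 already contains {1, 2, 4, 5, 6}.
  Column 2 already contains {1, 2, 4, 5}.
  Its 2×3 block (box 1) already contains {1, 2, 4, 5, 6}.
  The only value from 1–6 not eliminated is 3, so (1,2) = 3.
For (4,1):
  Row 4 already contains {1, 2, 4, 5, 6}.
  Column 1 already contains {1, 4, 5, 6}.
  Its 2×3 block (box 3) already contains {1, 2, 4, 5, 6}.
  The only value from 1–6 not eliminated is 3, so (4,1) = 3.

6,3,3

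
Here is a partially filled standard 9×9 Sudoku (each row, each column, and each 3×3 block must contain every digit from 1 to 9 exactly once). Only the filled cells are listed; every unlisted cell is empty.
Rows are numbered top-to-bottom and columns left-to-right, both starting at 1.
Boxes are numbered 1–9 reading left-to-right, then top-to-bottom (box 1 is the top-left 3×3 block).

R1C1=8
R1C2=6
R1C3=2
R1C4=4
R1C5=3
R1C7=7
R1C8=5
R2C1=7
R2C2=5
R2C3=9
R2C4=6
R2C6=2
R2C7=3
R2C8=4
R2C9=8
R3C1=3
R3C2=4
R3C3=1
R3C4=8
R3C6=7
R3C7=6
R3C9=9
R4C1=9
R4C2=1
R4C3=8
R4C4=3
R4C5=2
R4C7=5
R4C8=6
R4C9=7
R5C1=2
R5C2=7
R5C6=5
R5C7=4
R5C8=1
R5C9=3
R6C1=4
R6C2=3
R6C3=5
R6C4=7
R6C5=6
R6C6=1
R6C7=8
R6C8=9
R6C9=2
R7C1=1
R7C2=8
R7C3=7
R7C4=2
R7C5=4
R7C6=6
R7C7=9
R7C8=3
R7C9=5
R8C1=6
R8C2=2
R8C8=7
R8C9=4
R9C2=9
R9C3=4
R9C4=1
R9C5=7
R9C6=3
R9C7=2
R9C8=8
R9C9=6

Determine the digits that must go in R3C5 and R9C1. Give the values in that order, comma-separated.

For R3C5:
  Row 3 already contains {1, 3, 4, 6, 7, 8, 9}.
  Column 5 already contains {2, 3, 4, 6, 7}.
  Its 3×3 block (box 2) already contains {2, 3, 4, 6, 7, 8}.
  The only value from 1–9 not eliminated is 5, so R3C5 = 5.
For R9C1:
  Row 9 already contains {1, 2, 3, 4, 6, 7, 8, 9}.
  Column 1 already contains {1, 2, 3, 4, 6, 7, 8, 9}.
  Its 3×3 block (box 7) already contains {1, 2, 4, 6, 7, 8, 9}.
  The only value from 1–9 not eliminated is 5, so R9C1 = 5.

5,5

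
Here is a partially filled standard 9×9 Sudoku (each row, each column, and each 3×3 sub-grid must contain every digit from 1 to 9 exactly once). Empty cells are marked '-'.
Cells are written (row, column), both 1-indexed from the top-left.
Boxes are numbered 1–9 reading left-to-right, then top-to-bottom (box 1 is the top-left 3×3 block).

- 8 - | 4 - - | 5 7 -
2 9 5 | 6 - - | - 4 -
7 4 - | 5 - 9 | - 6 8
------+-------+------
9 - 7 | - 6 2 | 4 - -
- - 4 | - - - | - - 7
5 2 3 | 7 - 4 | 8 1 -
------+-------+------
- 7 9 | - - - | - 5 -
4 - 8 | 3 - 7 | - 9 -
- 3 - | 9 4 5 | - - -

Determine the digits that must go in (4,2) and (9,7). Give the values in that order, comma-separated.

1,7

For (4,2):
  Row 4 already contains {2, 4, 6, 7, 9}.
  Column 2 already contains {2, 3, 4, 7, 8, 9}.
  Its 3×3 block (box 4) already contains {2, 3, 4, 5, 7, 9}.
  The only value from 1–9 not eliminated is 1, so (4,2) = 1.
For (9,7):
  Consider where 7 can go in box 9.
  (7,7) is out (row 7 already has a 7). (7,9) is out (row 7 already has a 7). (8,7) is out (row 8 already has a 7). (8,9) is out (row 8 already has a 7). The remaining empty cells in box 9 are similarly blocked.
  So the only cell in box 9 that can hold 7 is (9,7).
  So (9,7) = 7.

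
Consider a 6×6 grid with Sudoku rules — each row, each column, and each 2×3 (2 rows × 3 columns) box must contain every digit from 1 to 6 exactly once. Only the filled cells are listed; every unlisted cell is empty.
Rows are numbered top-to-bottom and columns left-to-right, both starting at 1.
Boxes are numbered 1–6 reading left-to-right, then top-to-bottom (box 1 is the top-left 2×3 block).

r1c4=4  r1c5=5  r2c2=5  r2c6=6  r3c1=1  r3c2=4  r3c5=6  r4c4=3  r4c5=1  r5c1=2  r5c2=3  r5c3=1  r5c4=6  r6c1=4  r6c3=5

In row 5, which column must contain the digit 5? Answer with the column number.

6

Consider where 5 can go in row 5.
r5c5 is out (column 5 already has a 5).
So the only cell in row 5 that can hold 5 is r5c6.
That is column 6.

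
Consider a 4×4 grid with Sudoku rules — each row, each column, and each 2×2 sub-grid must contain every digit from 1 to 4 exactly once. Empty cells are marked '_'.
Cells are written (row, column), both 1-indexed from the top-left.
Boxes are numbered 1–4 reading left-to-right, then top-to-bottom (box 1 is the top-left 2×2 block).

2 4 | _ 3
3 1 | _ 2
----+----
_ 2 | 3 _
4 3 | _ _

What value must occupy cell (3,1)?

1

Row 3 already contains {2, 3}.
Column 1 already contains {2, 3, 4}.
Its 2×2 block (box 3) already contains {2, 3, 4}.
The only value from 1–4 not eliminated is 1, so (3,1) = 1.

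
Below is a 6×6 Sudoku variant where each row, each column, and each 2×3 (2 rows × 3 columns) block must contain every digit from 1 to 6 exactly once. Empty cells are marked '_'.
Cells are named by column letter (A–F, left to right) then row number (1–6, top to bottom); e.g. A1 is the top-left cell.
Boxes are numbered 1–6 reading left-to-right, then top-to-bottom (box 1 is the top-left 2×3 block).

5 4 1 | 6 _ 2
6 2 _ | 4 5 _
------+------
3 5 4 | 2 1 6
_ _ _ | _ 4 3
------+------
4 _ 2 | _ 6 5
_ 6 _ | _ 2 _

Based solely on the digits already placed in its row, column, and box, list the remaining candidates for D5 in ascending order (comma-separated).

1,3

Row 5 already contains {2, 4, 5, 6}.
Column D already contains {2, 4, 6}.
Its 2×3 block (box 6) already contains {2, 5, 6}.
Removing those from 1–6 leaves {1, 3} as the candidates for D5.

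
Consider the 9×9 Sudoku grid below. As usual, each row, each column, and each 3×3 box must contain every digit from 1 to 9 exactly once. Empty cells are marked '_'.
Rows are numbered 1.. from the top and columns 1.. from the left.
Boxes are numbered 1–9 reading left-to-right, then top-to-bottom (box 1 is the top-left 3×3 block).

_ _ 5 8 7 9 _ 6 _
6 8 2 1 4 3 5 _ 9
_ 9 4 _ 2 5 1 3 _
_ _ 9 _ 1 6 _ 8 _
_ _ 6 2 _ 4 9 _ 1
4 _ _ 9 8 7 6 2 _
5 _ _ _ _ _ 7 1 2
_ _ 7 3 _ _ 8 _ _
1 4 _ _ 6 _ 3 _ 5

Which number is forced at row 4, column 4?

5

Row 4 already contains {1, 6, 8, 9}.
Column 4 already contains {1, 2, 3, 8, 9}.
Its 3×3 block (box 5) already contains {1, 2, 4, 6, 7, 8, 9}.
The only value from 1–9 not eliminated is 5, so row 4, column 4 = 5.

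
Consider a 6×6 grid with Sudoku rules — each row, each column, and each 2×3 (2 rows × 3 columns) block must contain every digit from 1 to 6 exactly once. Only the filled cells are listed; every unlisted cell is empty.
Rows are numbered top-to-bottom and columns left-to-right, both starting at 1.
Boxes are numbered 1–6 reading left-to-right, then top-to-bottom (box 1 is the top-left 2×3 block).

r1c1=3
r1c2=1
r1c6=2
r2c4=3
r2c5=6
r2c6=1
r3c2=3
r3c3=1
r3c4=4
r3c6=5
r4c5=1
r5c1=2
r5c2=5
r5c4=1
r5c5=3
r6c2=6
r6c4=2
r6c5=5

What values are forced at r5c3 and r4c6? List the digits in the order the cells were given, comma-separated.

4,3

For r5c3:
  Row 5 already contains {1, 2, 3, 5}.
  Column 3 already contains {1}.
  Its 2×3 block (box 5) already contains {2, 5, 6}.
  The only value from 1–6 not eliminated is 4, so r5c3 = 4.
For r4c6:
  Consider where 3 can go in column 6.
  r5c6 is out (row 5 already has a 3).
  r6c6 is out (box 6 already has a 3).
  So the only cell in column 6 that can hold 3 is r4c6.
  So r4c6 = 3.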